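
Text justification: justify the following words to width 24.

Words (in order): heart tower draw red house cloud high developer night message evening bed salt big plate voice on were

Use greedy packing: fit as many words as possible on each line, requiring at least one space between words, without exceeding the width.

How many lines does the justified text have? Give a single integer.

Line 1: ['heart', 'tower', 'draw', 'red'] (min_width=20, slack=4)
Line 2: ['house', 'cloud', 'high'] (min_width=16, slack=8)
Line 3: ['developer', 'night', 'message'] (min_width=23, slack=1)
Line 4: ['evening', 'bed', 'salt', 'big'] (min_width=20, slack=4)
Line 5: ['plate', 'voice', 'on', 'were'] (min_width=19, slack=5)
Total lines: 5

Answer: 5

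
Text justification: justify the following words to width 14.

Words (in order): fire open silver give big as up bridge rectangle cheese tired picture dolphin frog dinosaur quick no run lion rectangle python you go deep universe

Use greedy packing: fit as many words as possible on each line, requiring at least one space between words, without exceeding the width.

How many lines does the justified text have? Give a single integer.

Answer: 13

Derivation:
Line 1: ['fire', 'open'] (min_width=9, slack=5)
Line 2: ['silver', 'give'] (min_width=11, slack=3)
Line 3: ['big', 'as', 'up'] (min_width=9, slack=5)
Line 4: ['bridge'] (min_width=6, slack=8)
Line 5: ['rectangle'] (min_width=9, slack=5)
Line 6: ['cheese', 'tired'] (min_width=12, slack=2)
Line 7: ['picture'] (min_width=7, slack=7)
Line 8: ['dolphin', 'frog'] (min_width=12, slack=2)
Line 9: ['dinosaur', 'quick'] (min_width=14, slack=0)
Line 10: ['no', 'run', 'lion'] (min_width=11, slack=3)
Line 11: ['rectangle'] (min_width=9, slack=5)
Line 12: ['python', 'you', 'go'] (min_width=13, slack=1)
Line 13: ['deep', 'universe'] (min_width=13, slack=1)
Total lines: 13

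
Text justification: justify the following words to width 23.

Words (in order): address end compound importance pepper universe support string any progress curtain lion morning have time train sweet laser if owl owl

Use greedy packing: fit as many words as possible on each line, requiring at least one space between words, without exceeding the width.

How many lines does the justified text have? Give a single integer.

Answer: 7

Derivation:
Line 1: ['address', 'end', 'compound'] (min_width=20, slack=3)
Line 2: ['importance', 'pepper'] (min_width=17, slack=6)
Line 3: ['universe', 'support', 'string'] (min_width=23, slack=0)
Line 4: ['any', 'progress', 'curtain'] (min_width=20, slack=3)
Line 5: ['lion', 'morning', 'have', 'time'] (min_width=22, slack=1)
Line 6: ['train', 'sweet', 'laser', 'if'] (min_width=20, slack=3)
Line 7: ['owl', 'owl'] (min_width=7, slack=16)
Total lines: 7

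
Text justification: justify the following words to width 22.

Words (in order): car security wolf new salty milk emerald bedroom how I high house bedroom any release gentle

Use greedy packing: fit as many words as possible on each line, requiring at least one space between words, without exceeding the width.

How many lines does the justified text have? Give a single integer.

Answer: 5

Derivation:
Line 1: ['car', 'security', 'wolf', 'new'] (min_width=21, slack=1)
Line 2: ['salty', 'milk', 'emerald'] (min_width=18, slack=4)
Line 3: ['bedroom', 'how', 'I', 'high'] (min_width=18, slack=4)
Line 4: ['house', 'bedroom', 'any'] (min_width=17, slack=5)
Line 5: ['release', 'gentle'] (min_width=14, slack=8)
Total lines: 5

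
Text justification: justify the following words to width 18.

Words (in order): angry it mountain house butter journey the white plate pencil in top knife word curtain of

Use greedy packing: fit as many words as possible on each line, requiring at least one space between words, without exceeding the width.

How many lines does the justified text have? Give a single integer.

Answer: 6

Derivation:
Line 1: ['angry', 'it', 'mountain'] (min_width=17, slack=1)
Line 2: ['house', 'butter'] (min_width=12, slack=6)
Line 3: ['journey', 'the', 'white'] (min_width=17, slack=1)
Line 4: ['plate', 'pencil', 'in'] (min_width=15, slack=3)
Line 5: ['top', 'knife', 'word'] (min_width=14, slack=4)
Line 6: ['curtain', 'of'] (min_width=10, slack=8)
Total lines: 6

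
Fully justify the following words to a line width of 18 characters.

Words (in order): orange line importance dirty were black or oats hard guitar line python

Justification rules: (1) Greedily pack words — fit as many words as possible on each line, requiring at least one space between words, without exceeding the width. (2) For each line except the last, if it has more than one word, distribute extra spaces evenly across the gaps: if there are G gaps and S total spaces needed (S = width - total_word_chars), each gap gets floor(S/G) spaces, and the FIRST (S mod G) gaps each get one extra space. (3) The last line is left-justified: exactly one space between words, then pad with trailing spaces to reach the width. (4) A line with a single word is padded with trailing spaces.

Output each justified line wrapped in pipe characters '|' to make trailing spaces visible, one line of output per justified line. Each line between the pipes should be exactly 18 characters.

Line 1: ['orange', 'line'] (min_width=11, slack=7)
Line 2: ['importance', 'dirty'] (min_width=16, slack=2)
Line 3: ['were', 'black', 'or', 'oats'] (min_width=18, slack=0)
Line 4: ['hard', 'guitar', 'line'] (min_width=16, slack=2)
Line 5: ['python'] (min_width=6, slack=12)

Answer: |orange        line|
|importance   dirty|
|were black or oats|
|hard  guitar  line|
|python            |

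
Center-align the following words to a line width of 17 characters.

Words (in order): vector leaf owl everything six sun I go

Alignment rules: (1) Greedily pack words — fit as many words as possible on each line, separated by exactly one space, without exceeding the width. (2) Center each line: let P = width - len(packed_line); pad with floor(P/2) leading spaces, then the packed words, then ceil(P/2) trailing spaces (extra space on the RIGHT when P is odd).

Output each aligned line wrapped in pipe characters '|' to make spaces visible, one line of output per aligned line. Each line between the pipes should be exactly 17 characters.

Answer: | vector leaf owl |
| everything six  |
|    sun I go     |

Derivation:
Line 1: ['vector', 'leaf', 'owl'] (min_width=15, slack=2)
Line 2: ['everything', 'six'] (min_width=14, slack=3)
Line 3: ['sun', 'I', 'go'] (min_width=8, slack=9)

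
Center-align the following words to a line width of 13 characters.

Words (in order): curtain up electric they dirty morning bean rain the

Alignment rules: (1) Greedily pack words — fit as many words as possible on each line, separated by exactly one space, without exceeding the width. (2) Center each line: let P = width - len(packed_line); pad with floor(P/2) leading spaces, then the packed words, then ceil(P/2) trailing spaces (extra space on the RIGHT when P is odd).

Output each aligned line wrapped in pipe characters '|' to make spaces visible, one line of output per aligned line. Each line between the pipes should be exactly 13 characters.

Line 1: ['curtain', 'up'] (min_width=10, slack=3)
Line 2: ['electric', 'they'] (min_width=13, slack=0)
Line 3: ['dirty', 'morning'] (min_width=13, slack=0)
Line 4: ['bean', 'rain', 'the'] (min_width=13, slack=0)

Answer: | curtain up  |
|electric they|
|dirty morning|
|bean rain the|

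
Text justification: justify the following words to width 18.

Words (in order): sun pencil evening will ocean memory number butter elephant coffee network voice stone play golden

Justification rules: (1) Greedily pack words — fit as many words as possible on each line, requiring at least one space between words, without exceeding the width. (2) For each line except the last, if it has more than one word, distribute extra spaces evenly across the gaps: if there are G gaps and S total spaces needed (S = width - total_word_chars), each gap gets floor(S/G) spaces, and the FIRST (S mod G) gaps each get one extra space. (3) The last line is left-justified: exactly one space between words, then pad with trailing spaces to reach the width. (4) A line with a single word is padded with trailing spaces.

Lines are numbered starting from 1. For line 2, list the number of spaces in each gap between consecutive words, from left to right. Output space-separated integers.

Answer: 2 1

Derivation:
Line 1: ['sun', 'pencil', 'evening'] (min_width=18, slack=0)
Line 2: ['will', 'ocean', 'memory'] (min_width=17, slack=1)
Line 3: ['number', 'butter'] (min_width=13, slack=5)
Line 4: ['elephant', 'coffee'] (min_width=15, slack=3)
Line 5: ['network', 'voice'] (min_width=13, slack=5)
Line 6: ['stone', 'play', 'golden'] (min_width=17, slack=1)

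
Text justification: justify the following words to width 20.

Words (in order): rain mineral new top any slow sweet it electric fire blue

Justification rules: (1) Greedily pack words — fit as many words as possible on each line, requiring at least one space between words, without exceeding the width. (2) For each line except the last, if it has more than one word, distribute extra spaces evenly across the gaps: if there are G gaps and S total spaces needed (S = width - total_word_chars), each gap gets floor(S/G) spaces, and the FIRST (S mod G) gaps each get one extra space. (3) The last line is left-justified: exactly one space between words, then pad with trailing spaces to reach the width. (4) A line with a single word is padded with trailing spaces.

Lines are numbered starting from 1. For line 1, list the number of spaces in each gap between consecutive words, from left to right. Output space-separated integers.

Line 1: ['rain', 'mineral', 'new', 'top'] (min_width=20, slack=0)
Line 2: ['any', 'slow', 'sweet', 'it'] (min_width=17, slack=3)
Line 3: ['electric', 'fire', 'blue'] (min_width=18, slack=2)

Answer: 1 1 1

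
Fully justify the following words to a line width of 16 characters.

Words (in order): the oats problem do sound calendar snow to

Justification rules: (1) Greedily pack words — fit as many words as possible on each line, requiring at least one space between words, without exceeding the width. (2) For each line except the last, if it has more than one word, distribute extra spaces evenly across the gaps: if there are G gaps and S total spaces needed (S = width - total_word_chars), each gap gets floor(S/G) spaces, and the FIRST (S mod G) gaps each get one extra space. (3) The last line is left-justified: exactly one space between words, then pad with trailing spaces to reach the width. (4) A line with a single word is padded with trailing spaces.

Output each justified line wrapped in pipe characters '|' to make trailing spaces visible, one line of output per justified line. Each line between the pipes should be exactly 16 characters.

Answer: |the oats problem|
|do         sound|
|calendar snow to|

Derivation:
Line 1: ['the', 'oats', 'problem'] (min_width=16, slack=0)
Line 2: ['do', 'sound'] (min_width=8, slack=8)
Line 3: ['calendar', 'snow', 'to'] (min_width=16, slack=0)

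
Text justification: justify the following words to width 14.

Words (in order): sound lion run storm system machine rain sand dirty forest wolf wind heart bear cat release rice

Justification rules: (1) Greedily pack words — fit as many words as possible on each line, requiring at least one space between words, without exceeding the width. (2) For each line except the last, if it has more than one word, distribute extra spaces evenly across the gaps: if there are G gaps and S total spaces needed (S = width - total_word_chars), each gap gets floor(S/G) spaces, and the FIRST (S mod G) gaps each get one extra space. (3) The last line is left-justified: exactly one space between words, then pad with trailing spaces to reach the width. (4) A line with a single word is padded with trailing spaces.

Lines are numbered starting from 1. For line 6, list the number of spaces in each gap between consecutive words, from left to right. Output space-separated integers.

Line 1: ['sound', 'lion', 'run'] (min_width=14, slack=0)
Line 2: ['storm', 'system'] (min_width=12, slack=2)
Line 3: ['machine', 'rain'] (min_width=12, slack=2)
Line 4: ['sand', 'dirty'] (min_width=10, slack=4)
Line 5: ['forest', 'wolf'] (min_width=11, slack=3)
Line 6: ['wind', 'heart'] (min_width=10, slack=4)
Line 7: ['bear', 'cat'] (min_width=8, slack=6)
Line 8: ['release', 'rice'] (min_width=12, slack=2)

Answer: 5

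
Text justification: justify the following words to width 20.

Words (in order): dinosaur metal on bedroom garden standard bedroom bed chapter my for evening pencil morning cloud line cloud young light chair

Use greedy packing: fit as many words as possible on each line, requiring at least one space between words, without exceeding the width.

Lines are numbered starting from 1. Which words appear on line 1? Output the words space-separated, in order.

Line 1: ['dinosaur', 'metal', 'on'] (min_width=17, slack=3)
Line 2: ['bedroom', 'garden'] (min_width=14, slack=6)
Line 3: ['standard', 'bedroom', 'bed'] (min_width=20, slack=0)
Line 4: ['chapter', 'my', 'for'] (min_width=14, slack=6)
Line 5: ['evening', 'pencil'] (min_width=14, slack=6)
Line 6: ['morning', 'cloud', 'line'] (min_width=18, slack=2)
Line 7: ['cloud', 'young', 'light'] (min_width=17, slack=3)
Line 8: ['chair'] (min_width=5, slack=15)

Answer: dinosaur metal on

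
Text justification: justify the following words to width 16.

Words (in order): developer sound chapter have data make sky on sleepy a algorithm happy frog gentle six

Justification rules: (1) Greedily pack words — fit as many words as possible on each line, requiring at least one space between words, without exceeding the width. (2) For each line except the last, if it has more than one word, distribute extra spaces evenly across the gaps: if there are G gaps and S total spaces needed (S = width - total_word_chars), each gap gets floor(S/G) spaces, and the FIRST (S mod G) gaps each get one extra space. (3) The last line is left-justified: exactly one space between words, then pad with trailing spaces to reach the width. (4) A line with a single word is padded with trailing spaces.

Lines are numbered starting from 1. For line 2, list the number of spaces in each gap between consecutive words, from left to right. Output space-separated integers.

Line 1: ['developer', 'sound'] (min_width=15, slack=1)
Line 2: ['chapter', 'have'] (min_width=12, slack=4)
Line 3: ['data', 'make', 'sky', 'on'] (min_width=16, slack=0)
Line 4: ['sleepy', 'a'] (min_width=8, slack=8)
Line 5: ['algorithm', 'happy'] (min_width=15, slack=1)
Line 6: ['frog', 'gentle', 'six'] (min_width=15, slack=1)

Answer: 5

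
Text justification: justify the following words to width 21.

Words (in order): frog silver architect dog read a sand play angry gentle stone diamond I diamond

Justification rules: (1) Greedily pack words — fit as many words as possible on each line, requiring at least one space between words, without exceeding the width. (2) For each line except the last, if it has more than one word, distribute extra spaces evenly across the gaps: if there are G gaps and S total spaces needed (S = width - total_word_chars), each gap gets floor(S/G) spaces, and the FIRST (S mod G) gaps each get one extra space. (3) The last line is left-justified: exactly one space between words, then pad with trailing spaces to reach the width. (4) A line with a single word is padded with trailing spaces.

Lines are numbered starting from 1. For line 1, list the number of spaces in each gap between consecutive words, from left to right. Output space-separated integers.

Line 1: ['frog', 'silver', 'architect'] (min_width=21, slack=0)
Line 2: ['dog', 'read', 'a', 'sand', 'play'] (min_width=20, slack=1)
Line 3: ['angry', 'gentle', 'stone'] (min_width=18, slack=3)
Line 4: ['diamond', 'I', 'diamond'] (min_width=17, slack=4)

Answer: 1 1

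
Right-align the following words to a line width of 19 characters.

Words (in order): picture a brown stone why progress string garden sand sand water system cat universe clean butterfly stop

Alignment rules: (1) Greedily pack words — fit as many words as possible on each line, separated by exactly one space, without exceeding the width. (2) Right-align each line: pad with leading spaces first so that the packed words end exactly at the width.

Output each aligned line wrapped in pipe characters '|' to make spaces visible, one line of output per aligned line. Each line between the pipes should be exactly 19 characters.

Line 1: ['picture', 'a', 'brown'] (min_width=15, slack=4)
Line 2: ['stone', 'why', 'progress'] (min_width=18, slack=1)
Line 3: ['string', 'garden', 'sand'] (min_width=18, slack=1)
Line 4: ['sand', 'water', 'system'] (min_width=17, slack=2)
Line 5: ['cat', 'universe', 'clean'] (min_width=18, slack=1)
Line 6: ['butterfly', 'stop'] (min_width=14, slack=5)

Answer: |    picture a brown|
| stone why progress|
| string garden sand|
|  sand water system|
| cat universe clean|
|     butterfly stop|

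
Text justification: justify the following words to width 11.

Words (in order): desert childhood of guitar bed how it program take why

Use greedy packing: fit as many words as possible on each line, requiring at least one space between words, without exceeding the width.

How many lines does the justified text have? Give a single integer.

Line 1: ['desert'] (min_width=6, slack=5)
Line 2: ['childhood'] (min_width=9, slack=2)
Line 3: ['of', 'guitar'] (min_width=9, slack=2)
Line 4: ['bed', 'how', 'it'] (min_width=10, slack=1)
Line 5: ['program'] (min_width=7, slack=4)
Line 6: ['take', 'why'] (min_width=8, slack=3)
Total lines: 6

Answer: 6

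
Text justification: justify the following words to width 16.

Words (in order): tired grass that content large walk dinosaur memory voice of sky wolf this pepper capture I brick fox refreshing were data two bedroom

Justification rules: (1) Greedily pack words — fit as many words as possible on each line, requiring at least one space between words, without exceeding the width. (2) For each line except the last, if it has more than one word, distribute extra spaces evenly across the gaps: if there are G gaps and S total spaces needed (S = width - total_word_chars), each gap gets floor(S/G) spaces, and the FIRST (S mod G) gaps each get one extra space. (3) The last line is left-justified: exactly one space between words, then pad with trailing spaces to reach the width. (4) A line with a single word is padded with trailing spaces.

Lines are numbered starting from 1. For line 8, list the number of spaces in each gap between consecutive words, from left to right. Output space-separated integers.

Line 1: ['tired', 'grass', 'that'] (min_width=16, slack=0)
Line 2: ['content', 'large'] (min_width=13, slack=3)
Line 3: ['walk', 'dinosaur'] (min_width=13, slack=3)
Line 4: ['memory', 'voice', 'of'] (min_width=15, slack=1)
Line 5: ['sky', 'wolf', 'this'] (min_width=13, slack=3)
Line 6: ['pepper', 'capture', 'I'] (min_width=16, slack=0)
Line 7: ['brick', 'fox'] (min_width=9, slack=7)
Line 8: ['refreshing', 'were'] (min_width=15, slack=1)
Line 9: ['data', 'two', 'bedroom'] (min_width=16, slack=0)

Answer: 2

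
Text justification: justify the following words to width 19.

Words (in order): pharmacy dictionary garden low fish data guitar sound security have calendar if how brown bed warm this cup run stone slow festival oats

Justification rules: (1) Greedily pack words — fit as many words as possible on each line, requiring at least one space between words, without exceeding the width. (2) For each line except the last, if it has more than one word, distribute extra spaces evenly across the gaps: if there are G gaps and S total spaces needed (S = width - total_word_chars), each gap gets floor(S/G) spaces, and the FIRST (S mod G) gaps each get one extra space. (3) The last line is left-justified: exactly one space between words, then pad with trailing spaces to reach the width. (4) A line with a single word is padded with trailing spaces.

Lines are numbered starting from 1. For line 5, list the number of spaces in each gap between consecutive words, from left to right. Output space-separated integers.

Line 1: ['pharmacy', 'dictionary'] (min_width=19, slack=0)
Line 2: ['garden', 'low', 'fish'] (min_width=15, slack=4)
Line 3: ['data', 'guitar', 'sound'] (min_width=17, slack=2)
Line 4: ['security', 'have'] (min_width=13, slack=6)
Line 5: ['calendar', 'if', 'how'] (min_width=15, slack=4)
Line 6: ['brown', 'bed', 'warm', 'this'] (min_width=19, slack=0)
Line 7: ['cup', 'run', 'stone', 'slow'] (min_width=18, slack=1)
Line 8: ['festival', 'oats'] (min_width=13, slack=6)

Answer: 3 3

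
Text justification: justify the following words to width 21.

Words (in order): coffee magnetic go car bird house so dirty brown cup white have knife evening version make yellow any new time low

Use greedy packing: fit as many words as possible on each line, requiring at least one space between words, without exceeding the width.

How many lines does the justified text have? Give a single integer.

Line 1: ['coffee', 'magnetic', 'go'] (min_width=18, slack=3)
Line 2: ['car', 'bird', 'house', 'so'] (min_width=17, slack=4)
Line 3: ['dirty', 'brown', 'cup', 'white'] (min_width=21, slack=0)
Line 4: ['have', 'knife', 'evening'] (min_width=18, slack=3)
Line 5: ['version', 'make', 'yellow'] (min_width=19, slack=2)
Line 6: ['any', 'new', 'time', 'low'] (min_width=16, slack=5)
Total lines: 6

Answer: 6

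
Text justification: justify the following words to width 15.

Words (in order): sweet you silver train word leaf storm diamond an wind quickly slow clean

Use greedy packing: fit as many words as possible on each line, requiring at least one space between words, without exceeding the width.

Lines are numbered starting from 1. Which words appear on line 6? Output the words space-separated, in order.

Line 1: ['sweet', 'you'] (min_width=9, slack=6)
Line 2: ['silver', 'train'] (min_width=12, slack=3)
Line 3: ['word', 'leaf', 'storm'] (min_width=15, slack=0)
Line 4: ['diamond', 'an', 'wind'] (min_width=15, slack=0)
Line 5: ['quickly', 'slow'] (min_width=12, slack=3)
Line 6: ['clean'] (min_width=5, slack=10)

Answer: clean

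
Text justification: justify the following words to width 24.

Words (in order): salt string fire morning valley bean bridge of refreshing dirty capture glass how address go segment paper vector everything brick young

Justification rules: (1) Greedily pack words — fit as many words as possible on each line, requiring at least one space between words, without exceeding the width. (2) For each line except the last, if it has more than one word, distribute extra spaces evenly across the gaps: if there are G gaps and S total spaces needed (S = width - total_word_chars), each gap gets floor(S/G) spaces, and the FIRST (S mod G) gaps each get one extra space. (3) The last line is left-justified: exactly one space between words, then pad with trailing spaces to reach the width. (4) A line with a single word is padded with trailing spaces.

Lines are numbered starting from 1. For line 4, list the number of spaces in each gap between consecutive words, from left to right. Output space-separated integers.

Answer: 3 2 2

Derivation:
Line 1: ['salt', 'string', 'fire', 'morning'] (min_width=24, slack=0)
Line 2: ['valley', 'bean', 'bridge', 'of'] (min_width=21, slack=3)
Line 3: ['refreshing', 'dirty', 'capture'] (min_width=24, slack=0)
Line 4: ['glass', 'how', 'address', 'go'] (min_width=20, slack=4)
Line 5: ['segment', 'paper', 'vector'] (min_width=20, slack=4)
Line 6: ['everything', 'brick', 'young'] (min_width=22, slack=2)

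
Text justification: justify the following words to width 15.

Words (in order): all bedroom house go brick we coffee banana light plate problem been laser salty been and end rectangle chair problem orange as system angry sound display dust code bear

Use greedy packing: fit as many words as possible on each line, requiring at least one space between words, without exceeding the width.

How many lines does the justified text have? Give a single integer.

Line 1: ['all', 'bedroom'] (min_width=11, slack=4)
Line 2: ['house', 'go', 'brick'] (min_width=14, slack=1)
Line 3: ['we', 'coffee'] (min_width=9, slack=6)
Line 4: ['banana', 'light'] (min_width=12, slack=3)
Line 5: ['plate', 'problem'] (min_width=13, slack=2)
Line 6: ['been', 'laser'] (min_width=10, slack=5)
Line 7: ['salty', 'been', 'and'] (min_width=14, slack=1)
Line 8: ['end', 'rectangle'] (min_width=13, slack=2)
Line 9: ['chair', 'problem'] (min_width=13, slack=2)
Line 10: ['orange', 'as'] (min_width=9, slack=6)
Line 11: ['system', 'angry'] (min_width=12, slack=3)
Line 12: ['sound', 'display'] (min_width=13, slack=2)
Line 13: ['dust', 'code', 'bear'] (min_width=14, slack=1)
Total lines: 13

Answer: 13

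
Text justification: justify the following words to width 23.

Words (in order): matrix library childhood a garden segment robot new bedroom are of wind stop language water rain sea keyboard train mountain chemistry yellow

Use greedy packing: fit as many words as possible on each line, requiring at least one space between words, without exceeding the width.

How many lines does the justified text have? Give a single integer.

Answer: 8

Derivation:
Line 1: ['matrix', 'library'] (min_width=14, slack=9)
Line 2: ['childhood', 'a', 'garden'] (min_width=18, slack=5)
Line 3: ['segment', 'robot', 'new'] (min_width=17, slack=6)
Line 4: ['bedroom', 'are', 'of', 'wind'] (min_width=19, slack=4)
Line 5: ['stop', 'language', 'water'] (min_width=19, slack=4)
Line 6: ['rain', 'sea', 'keyboard', 'train'] (min_width=23, slack=0)
Line 7: ['mountain', 'chemistry'] (min_width=18, slack=5)
Line 8: ['yellow'] (min_width=6, slack=17)
Total lines: 8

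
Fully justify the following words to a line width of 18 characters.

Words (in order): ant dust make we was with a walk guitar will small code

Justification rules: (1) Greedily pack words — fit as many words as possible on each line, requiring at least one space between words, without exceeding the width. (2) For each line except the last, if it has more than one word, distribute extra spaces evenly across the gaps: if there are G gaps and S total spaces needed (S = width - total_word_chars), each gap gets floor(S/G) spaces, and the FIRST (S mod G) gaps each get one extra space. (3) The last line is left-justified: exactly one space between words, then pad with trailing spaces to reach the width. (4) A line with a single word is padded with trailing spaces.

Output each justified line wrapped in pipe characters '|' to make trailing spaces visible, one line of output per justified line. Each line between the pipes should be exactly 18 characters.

Line 1: ['ant', 'dust', 'make', 'we'] (min_width=16, slack=2)
Line 2: ['was', 'with', 'a', 'walk'] (min_width=15, slack=3)
Line 3: ['guitar', 'will', 'small'] (min_width=17, slack=1)
Line 4: ['code'] (min_width=4, slack=14)

Answer: |ant  dust  make we|
|was  with  a  walk|
|guitar  will small|
|code              |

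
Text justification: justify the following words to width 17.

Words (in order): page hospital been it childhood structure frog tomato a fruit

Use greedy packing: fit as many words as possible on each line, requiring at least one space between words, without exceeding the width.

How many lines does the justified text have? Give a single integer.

Answer: 4

Derivation:
Line 1: ['page', 'hospital'] (min_width=13, slack=4)
Line 2: ['been', 'it', 'childhood'] (min_width=17, slack=0)
Line 3: ['structure', 'frog'] (min_width=14, slack=3)
Line 4: ['tomato', 'a', 'fruit'] (min_width=14, slack=3)
Total lines: 4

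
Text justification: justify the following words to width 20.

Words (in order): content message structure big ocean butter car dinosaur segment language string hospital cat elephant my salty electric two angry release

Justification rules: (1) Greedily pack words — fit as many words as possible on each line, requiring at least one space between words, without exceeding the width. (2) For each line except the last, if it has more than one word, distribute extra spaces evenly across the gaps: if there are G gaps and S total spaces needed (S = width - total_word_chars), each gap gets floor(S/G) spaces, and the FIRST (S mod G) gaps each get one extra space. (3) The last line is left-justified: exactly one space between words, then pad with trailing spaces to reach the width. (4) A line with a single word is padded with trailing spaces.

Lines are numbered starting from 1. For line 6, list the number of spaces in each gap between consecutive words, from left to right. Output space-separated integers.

Line 1: ['content', 'message'] (min_width=15, slack=5)
Line 2: ['structure', 'big', 'ocean'] (min_width=19, slack=1)
Line 3: ['butter', 'car', 'dinosaur'] (min_width=19, slack=1)
Line 4: ['segment', 'language'] (min_width=16, slack=4)
Line 5: ['string', 'hospital', 'cat'] (min_width=19, slack=1)
Line 6: ['elephant', 'my', 'salty'] (min_width=17, slack=3)
Line 7: ['electric', 'two', 'angry'] (min_width=18, slack=2)
Line 8: ['release'] (min_width=7, slack=13)

Answer: 3 2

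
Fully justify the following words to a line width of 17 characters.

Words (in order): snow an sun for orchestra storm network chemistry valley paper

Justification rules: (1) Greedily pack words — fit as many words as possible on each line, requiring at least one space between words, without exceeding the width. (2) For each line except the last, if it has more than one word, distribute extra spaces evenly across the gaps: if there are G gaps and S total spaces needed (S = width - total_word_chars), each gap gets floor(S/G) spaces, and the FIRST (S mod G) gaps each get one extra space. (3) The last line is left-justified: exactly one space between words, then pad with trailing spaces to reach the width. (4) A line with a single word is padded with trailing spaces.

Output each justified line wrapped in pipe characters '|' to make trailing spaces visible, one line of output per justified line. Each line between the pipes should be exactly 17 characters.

Line 1: ['snow', 'an', 'sun', 'for'] (min_width=15, slack=2)
Line 2: ['orchestra', 'storm'] (min_width=15, slack=2)
Line 3: ['network', 'chemistry'] (min_width=17, slack=0)
Line 4: ['valley', 'paper'] (min_width=12, slack=5)

Answer: |snow  an  sun for|
|orchestra   storm|
|network chemistry|
|valley paper     |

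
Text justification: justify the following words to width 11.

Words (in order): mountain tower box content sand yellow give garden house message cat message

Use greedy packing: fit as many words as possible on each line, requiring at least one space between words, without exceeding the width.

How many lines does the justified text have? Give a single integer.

Line 1: ['mountain'] (min_width=8, slack=3)
Line 2: ['tower', 'box'] (min_width=9, slack=2)
Line 3: ['content'] (min_width=7, slack=4)
Line 4: ['sand', 'yellow'] (min_width=11, slack=0)
Line 5: ['give', 'garden'] (min_width=11, slack=0)
Line 6: ['house'] (min_width=5, slack=6)
Line 7: ['message', 'cat'] (min_width=11, slack=0)
Line 8: ['message'] (min_width=7, slack=4)
Total lines: 8

Answer: 8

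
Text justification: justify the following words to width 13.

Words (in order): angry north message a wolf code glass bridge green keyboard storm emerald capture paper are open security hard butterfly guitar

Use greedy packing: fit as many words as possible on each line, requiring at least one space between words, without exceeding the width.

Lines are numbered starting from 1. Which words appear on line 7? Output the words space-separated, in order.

Line 1: ['angry', 'north'] (min_width=11, slack=2)
Line 2: ['message', 'a'] (min_width=9, slack=4)
Line 3: ['wolf', 'code'] (min_width=9, slack=4)
Line 4: ['glass', 'bridge'] (min_width=12, slack=1)
Line 5: ['green'] (min_width=5, slack=8)
Line 6: ['keyboard'] (min_width=8, slack=5)
Line 7: ['storm', 'emerald'] (min_width=13, slack=0)
Line 8: ['capture', 'paper'] (min_width=13, slack=0)
Line 9: ['are', 'open'] (min_width=8, slack=5)
Line 10: ['security', 'hard'] (min_width=13, slack=0)
Line 11: ['butterfly'] (min_width=9, slack=4)
Line 12: ['guitar'] (min_width=6, slack=7)

Answer: storm emerald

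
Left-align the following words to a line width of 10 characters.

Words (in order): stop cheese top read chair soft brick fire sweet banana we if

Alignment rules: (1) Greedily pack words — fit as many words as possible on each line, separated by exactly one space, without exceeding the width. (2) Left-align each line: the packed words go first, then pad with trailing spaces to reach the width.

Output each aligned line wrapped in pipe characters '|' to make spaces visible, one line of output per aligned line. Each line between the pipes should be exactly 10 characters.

Answer: |stop      |
|cheese top|
|read chair|
|soft brick|
|fire sweet|
|banana we |
|if        |

Derivation:
Line 1: ['stop'] (min_width=4, slack=6)
Line 2: ['cheese', 'top'] (min_width=10, slack=0)
Line 3: ['read', 'chair'] (min_width=10, slack=0)
Line 4: ['soft', 'brick'] (min_width=10, slack=0)
Line 5: ['fire', 'sweet'] (min_width=10, slack=0)
Line 6: ['banana', 'we'] (min_width=9, slack=1)
Line 7: ['if'] (min_width=2, slack=8)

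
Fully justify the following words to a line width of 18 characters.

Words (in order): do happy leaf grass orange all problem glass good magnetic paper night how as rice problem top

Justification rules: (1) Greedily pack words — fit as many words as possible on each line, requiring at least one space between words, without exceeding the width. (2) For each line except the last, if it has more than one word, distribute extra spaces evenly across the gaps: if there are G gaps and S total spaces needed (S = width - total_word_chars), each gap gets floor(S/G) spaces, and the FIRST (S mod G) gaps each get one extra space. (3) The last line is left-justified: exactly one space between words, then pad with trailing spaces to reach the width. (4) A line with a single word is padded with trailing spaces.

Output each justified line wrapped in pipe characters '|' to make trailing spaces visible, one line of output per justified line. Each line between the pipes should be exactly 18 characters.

Line 1: ['do', 'happy', 'leaf'] (min_width=13, slack=5)
Line 2: ['grass', 'orange', 'all'] (min_width=16, slack=2)
Line 3: ['problem', 'glass', 'good'] (min_width=18, slack=0)
Line 4: ['magnetic', 'paper'] (min_width=14, slack=4)
Line 5: ['night', 'how', 'as', 'rice'] (min_width=17, slack=1)
Line 6: ['problem', 'top'] (min_width=11, slack=7)

Answer: |do    happy   leaf|
|grass  orange  all|
|problem glass good|
|magnetic     paper|
|night  how as rice|
|problem top       |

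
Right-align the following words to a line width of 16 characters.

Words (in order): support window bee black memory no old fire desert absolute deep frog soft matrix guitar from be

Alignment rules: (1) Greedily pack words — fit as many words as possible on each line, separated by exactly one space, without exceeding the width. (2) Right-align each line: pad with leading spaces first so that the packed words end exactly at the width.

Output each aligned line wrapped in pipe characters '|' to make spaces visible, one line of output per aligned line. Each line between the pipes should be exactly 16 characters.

Line 1: ['support', 'window'] (min_width=14, slack=2)
Line 2: ['bee', 'black', 'memory'] (min_width=16, slack=0)
Line 3: ['no', 'old', 'fire'] (min_width=11, slack=5)
Line 4: ['desert', 'absolute'] (min_width=15, slack=1)
Line 5: ['deep', 'frog', 'soft'] (min_width=14, slack=2)
Line 6: ['matrix', 'guitar'] (min_width=13, slack=3)
Line 7: ['from', 'be'] (min_width=7, slack=9)

Answer: |  support window|
|bee black memory|
|     no old fire|
| desert absolute|
|  deep frog soft|
|   matrix guitar|
|         from be|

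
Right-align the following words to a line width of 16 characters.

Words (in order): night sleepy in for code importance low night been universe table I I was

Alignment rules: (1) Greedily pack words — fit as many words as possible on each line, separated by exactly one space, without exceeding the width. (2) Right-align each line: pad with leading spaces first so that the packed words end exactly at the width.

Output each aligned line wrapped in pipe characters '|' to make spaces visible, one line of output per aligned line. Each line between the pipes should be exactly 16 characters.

Line 1: ['night', 'sleepy', 'in'] (min_width=15, slack=1)
Line 2: ['for', 'code'] (min_width=8, slack=8)
Line 3: ['importance', 'low'] (min_width=14, slack=2)
Line 4: ['night', 'been'] (min_width=10, slack=6)
Line 5: ['universe', 'table', 'I'] (min_width=16, slack=0)
Line 6: ['I', 'was'] (min_width=5, slack=11)

Answer: | night sleepy in|
|        for code|
|  importance low|
|      night been|
|universe table I|
|           I was|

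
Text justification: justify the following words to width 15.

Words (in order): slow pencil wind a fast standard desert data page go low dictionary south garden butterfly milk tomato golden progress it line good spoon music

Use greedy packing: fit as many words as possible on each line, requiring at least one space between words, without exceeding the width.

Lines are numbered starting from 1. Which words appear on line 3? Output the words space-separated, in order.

Answer: standard desert

Derivation:
Line 1: ['slow', 'pencil'] (min_width=11, slack=4)
Line 2: ['wind', 'a', 'fast'] (min_width=11, slack=4)
Line 3: ['standard', 'desert'] (min_width=15, slack=0)
Line 4: ['data', 'page', 'go'] (min_width=12, slack=3)
Line 5: ['low', 'dictionary'] (min_width=14, slack=1)
Line 6: ['south', 'garden'] (min_width=12, slack=3)
Line 7: ['butterfly', 'milk'] (min_width=14, slack=1)
Line 8: ['tomato', 'golden'] (min_width=13, slack=2)
Line 9: ['progress', 'it'] (min_width=11, slack=4)
Line 10: ['line', 'good', 'spoon'] (min_width=15, slack=0)
Line 11: ['music'] (min_width=5, slack=10)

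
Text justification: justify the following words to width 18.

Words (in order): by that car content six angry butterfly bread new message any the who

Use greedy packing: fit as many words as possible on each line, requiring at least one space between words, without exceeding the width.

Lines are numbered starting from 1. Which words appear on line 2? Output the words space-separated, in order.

Answer: content six angry

Derivation:
Line 1: ['by', 'that', 'car'] (min_width=11, slack=7)
Line 2: ['content', 'six', 'angry'] (min_width=17, slack=1)
Line 3: ['butterfly', 'bread'] (min_width=15, slack=3)
Line 4: ['new', 'message', 'any'] (min_width=15, slack=3)
Line 5: ['the', 'who'] (min_width=7, slack=11)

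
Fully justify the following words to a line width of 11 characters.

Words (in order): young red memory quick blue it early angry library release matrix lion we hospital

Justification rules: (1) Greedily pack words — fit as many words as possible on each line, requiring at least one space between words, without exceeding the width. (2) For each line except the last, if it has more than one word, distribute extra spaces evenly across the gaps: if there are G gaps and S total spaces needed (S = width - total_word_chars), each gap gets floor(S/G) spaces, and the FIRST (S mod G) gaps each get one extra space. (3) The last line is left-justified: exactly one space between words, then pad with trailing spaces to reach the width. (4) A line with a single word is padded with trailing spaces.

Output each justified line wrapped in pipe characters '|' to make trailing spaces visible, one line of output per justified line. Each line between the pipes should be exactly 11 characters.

Answer: |young   red|
|memory     |
|quick  blue|
|it    early|
|angry      |
|library    |
|release    |
|matrix lion|
|we hospital|

Derivation:
Line 1: ['young', 'red'] (min_width=9, slack=2)
Line 2: ['memory'] (min_width=6, slack=5)
Line 3: ['quick', 'blue'] (min_width=10, slack=1)
Line 4: ['it', 'early'] (min_width=8, slack=3)
Line 5: ['angry'] (min_width=5, slack=6)
Line 6: ['library'] (min_width=7, slack=4)
Line 7: ['release'] (min_width=7, slack=4)
Line 8: ['matrix', 'lion'] (min_width=11, slack=0)
Line 9: ['we', 'hospital'] (min_width=11, slack=0)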